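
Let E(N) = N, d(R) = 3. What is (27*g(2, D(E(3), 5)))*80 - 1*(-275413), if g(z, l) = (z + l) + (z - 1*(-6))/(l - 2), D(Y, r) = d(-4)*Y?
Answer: 2111491/7 ≈ 3.0164e+5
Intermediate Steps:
D(Y, r) = 3*Y
g(z, l) = l + z + (6 + z)/(-2 + l) (g(z, l) = (l + z) + (z + 6)/(-2 + l) = (l + z) + (6 + z)/(-2 + l) = l + z + (6 + z)/(-2 + l))
(27*g(2, D(E(3), 5)))*80 - 1*(-275413) = (27*((6 + (3*3)² - 1*2 - 6*3 + (3*3)*2)/(-2 + 3*3)))*80 - 1*(-275413) = (27*((6 + 9² - 2 - 2*9 + 9*2)/(-2 + 9)))*80 + 275413 = (27*((6 + 81 - 2 - 18 + 18)/7))*80 + 275413 = (27*((⅐)*85))*80 + 275413 = (27*(85/7))*80 + 275413 = (2295/7)*80 + 275413 = 183600/7 + 275413 = 2111491/7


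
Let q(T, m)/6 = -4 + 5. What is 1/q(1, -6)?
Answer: ⅙ ≈ 0.16667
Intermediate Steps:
q(T, m) = 6 (q(T, m) = 6*(-4 + 5) = 6*1 = 6)
1/q(1, -6) = 1/6 = ⅙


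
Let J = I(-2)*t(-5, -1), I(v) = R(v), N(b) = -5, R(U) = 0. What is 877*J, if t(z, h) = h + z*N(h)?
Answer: 0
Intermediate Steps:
t(z, h) = h - 5*z (t(z, h) = h + z*(-5) = h - 5*z)
I(v) = 0
J = 0 (J = 0*(-1 - 5*(-5)) = 0*(-1 + 25) = 0*24 = 0)
877*J = 877*0 = 0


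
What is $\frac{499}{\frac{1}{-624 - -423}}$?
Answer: $-100299$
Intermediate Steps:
$\frac{499}{\frac{1}{-624 - -423}} = \frac{499}{\frac{1}{-624 + 423}} = \frac{499}{\frac{1}{-201}} = \frac{499}{- \frac{1}{201}} = 499 \left(-201\right) = -100299$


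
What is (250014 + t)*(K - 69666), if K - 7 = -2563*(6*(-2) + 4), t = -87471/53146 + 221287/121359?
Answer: -26421267922084463465/2149915138 ≈ -1.2289e+10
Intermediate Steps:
t = 1145125813/6449745414 (t = -87471*1/53146 + 221287*(1/121359) = -87471/53146 + 221287/121359 = 1145125813/6449745414 ≈ 0.17755)
K = 20511 (K = 7 - 2563*(6*(-2) + 4) = 7 - 2563*(-12 + 4) = 7 - 2563*(-8) = 7 + 20504 = 20511)
(250014 + t)*(K - 69666) = (250014 + 1145125813/6449745414)*(20511 - 69666) = (1612527795061609/6449745414)*(-49155) = -26421267922084463465/2149915138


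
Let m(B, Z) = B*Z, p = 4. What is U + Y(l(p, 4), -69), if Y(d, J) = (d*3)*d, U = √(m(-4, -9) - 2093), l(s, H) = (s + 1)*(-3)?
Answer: 675 + 11*I*√17 ≈ 675.0 + 45.354*I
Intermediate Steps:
l(s, H) = -3 - 3*s (l(s, H) = (1 + s)*(-3) = -3 - 3*s)
U = 11*I*√17 (U = √(-4*(-9) - 2093) = √(36 - 2093) = √(-2057) = 11*I*√17 ≈ 45.354*I)
Y(d, J) = 3*d² (Y(d, J) = (3*d)*d = 3*d²)
U + Y(l(p, 4), -69) = 11*I*√17 + 3*(-3 - 3*4)² = 11*I*√17 + 3*(-3 - 12)² = 11*I*√17 + 3*(-15)² = 11*I*√17 + 3*225 = 11*I*√17 + 675 = 675 + 11*I*√17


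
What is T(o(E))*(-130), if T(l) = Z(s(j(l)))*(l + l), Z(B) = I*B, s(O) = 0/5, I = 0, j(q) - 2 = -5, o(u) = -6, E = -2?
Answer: 0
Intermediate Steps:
j(q) = -3 (j(q) = 2 - 5 = -3)
s(O) = 0 (s(O) = 0*(⅕) = 0)
Z(B) = 0 (Z(B) = 0*B = 0)
T(l) = 0 (T(l) = 0*(l + l) = 0*(2*l) = 0)
T(o(E))*(-130) = 0*(-130) = 0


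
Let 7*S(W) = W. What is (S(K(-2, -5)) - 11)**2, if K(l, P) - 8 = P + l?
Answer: 5776/49 ≈ 117.88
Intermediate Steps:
K(l, P) = 8 + P + l (K(l, P) = 8 + (P + l) = 8 + P + l)
S(W) = W/7
(S(K(-2, -5)) - 11)**2 = ((8 - 5 - 2)/7 - 11)**2 = ((1/7)*1 - 11)**2 = (1/7 - 11)**2 = (-76/7)**2 = 5776/49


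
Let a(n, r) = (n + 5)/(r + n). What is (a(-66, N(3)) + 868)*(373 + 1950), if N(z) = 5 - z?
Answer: 129188999/64 ≈ 2.0186e+6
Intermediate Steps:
a(n, r) = (5 + n)/(n + r)
(a(-66, N(3)) + 868)*(373 + 1950) = ((5 - 66)/(-66 + (5 - 1*3)) + 868)*(373 + 1950) = (-61/(-66 + (5 - 3)) + 868)*2323 = (-61/(-66 + 2) + 868)*2323 = (-61/(-64) + 868)*2323 = (-1/64*(-61) + 868)*2323 = (61/64 + 868)*2323 = (55613/64)*2323 = 129188999/64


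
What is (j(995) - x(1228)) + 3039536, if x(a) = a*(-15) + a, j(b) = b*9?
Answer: 3065683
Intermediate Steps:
j(b) = 9*b
x(a) = -14*a (x(a) = -15*a + a = -14*a)
(j(995) - x(1228)) + 3039536 = (9*995 - (-14)*1228) + 3039536 = (8955 - 1*(-17192)) + 3039536 = (8955 + 17192) + 3039536 = 26147 + 3039536 = 3065683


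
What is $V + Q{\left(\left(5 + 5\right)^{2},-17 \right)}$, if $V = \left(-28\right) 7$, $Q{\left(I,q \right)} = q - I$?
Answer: $-313$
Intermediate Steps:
$V = -196$
$V + Q{\left(\left(5 + 5\right)^{2},-17 \right)} = -196 - \left(17 + \left(5 + 5\right)^{2}\right) = -196 - 117 = -313$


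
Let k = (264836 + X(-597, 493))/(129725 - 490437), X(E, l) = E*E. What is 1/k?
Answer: -360712/621245 ≈ -0.58063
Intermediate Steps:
X(E, l) = E²
k = -621245/360712 (k = (264836 + (-597)²)/(129725 - 490437) = (264836 + 356409)/(-360712) = 621245*(-1/360712) = -621245/360712 ≈ -1.7223)
1/k = 1/(-621245/360712) = -360712/621245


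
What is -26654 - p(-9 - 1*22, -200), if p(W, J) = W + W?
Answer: -26592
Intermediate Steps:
p(W, J) = 2*W
-26654 - p(-9 - 1*22, -200) = -26654 - 2*(-9 - 1*22) = -26654 - 2*(-9 - 22) = -26654 - 2*(-31) = -26654 - 1*(-62) = -26654 + 62 = -26592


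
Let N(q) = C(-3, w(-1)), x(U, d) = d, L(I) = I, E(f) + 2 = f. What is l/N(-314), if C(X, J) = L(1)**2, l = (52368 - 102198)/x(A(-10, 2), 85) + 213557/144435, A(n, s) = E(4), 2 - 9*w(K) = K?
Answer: -1435808741/2455395 ≈ -584.76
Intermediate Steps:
w(K) = 2/9 - K/9
E(f) = -2 + f
A(n, s) = 2 (A(n, s) = -2 + 4 = 2)
l = -1435808741/2455395 (l = (52368 - 102198)/85 + 213557/144435 = -49830*1/85 + 213557*(1/144435) = -9966/17 + 213557/144435 = -1435808741/2455395 ≈ -584.76)
C(X, J) = 1 (C(X, J) = 1**2 = 1)
N(q) = 1
l/N(-314) = -1435808741/2455395/1 = -1435808741/2455395*1 = -1435808741/2455395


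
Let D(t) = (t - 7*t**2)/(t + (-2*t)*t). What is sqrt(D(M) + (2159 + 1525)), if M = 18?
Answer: sqrt(180691)/7 ≈ 60.725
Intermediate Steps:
D(t) = (t - 7*t**2)/(t - 2*t**2)
sqrt(D(M) + (2159 + 1525)) = sqrt((-1 + 7*18)/(-1 + 2*18) + (2159 + 1525)) = sqrt((-1 + 126)/(-1 + 36) + 3684) = sqrt(125/35 + 3684) = sqrt((1/35)*125 + 3684) = sqrt(25/7 + 3684) = sqrt(25813/7) = sqrt(180691)/7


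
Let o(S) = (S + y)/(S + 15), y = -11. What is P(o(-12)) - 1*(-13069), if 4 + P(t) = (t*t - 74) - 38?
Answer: 117106/9 ≈ 13012.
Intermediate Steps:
o(S) = (-11 + S)/(15 + S) (o(S) = (S - 11)/(S + 15) = (-11 + S)/(15 + S))
P(t) = -116 + t² (P(t) = -4 + ((t*t - 74) - 38) = -4 + ((t² - 74) - 38) = -4 + ((-74 + t²) - 38) = -4 + (-112 + t²) = -116 + t²)
P(o(-12)) - 1*(-13069) = (-116 + ((-11 - 12)/(15 - 12))²) - 1*(-13069) = (-116 + (-23/3)²) + 13069 = (-116 + 529/9) + 13069 = -515/9 + 13069 = 117106/9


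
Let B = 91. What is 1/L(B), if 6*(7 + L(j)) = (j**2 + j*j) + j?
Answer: 2/5537 ≈ 0.00036121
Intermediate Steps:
L(j) = -7 + j**2/3 + j/6 (L(j) = -7 + ((j**2 + j*j) + j)/6 = -7 + ((j**2 + j**2) + j)/6 = -7 + (2*j**2 + j)/6 = -7 + (j + 2*j**2)/6 = -7 + (j**2/3 + j/6) = -7 + j**2/3 + j/6)
1/L(B) = 1/(-7 + (1/3)*91**2 + (1/6)*91) = 1/(-7 + (1/3)*8281 + 91/6) = 1/(-7 + 8281/3 + 91/6) = 1/(5537/2) = 2/5537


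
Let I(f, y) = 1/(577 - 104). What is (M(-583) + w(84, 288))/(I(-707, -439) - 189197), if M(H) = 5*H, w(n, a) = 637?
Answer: 538747/44745090 ≈ 0.012040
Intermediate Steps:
I(f, y) = 1/473
(M(-583) + w(84, 288))/(I(-707, -439) - 189197) = (5*(-583) + 637)/(1/473 - 189197) = (-2915 + 637)/(-89490180/473) = -2278*(-473/89490180) = 538747/44745090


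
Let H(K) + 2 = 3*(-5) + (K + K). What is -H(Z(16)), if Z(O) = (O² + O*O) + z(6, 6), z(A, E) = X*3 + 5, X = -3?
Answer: -999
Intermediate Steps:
z(A, E) = -4 (z(A, E) = -3*3 + 5 = -9 + 5 = -4)
Z(O) = -4 + 2*O² (Z(O) = (O² + O*O) - 4 = (O² + O²) - 4 = 2*O² - 4 = -4 + 2*O²)
H(K) = -17 + 2*K (H(K) = -2 + (3*(-5) + (K + K)) = -2 + (-15 + 2*K) = -17 + 2*K)
-H(Z(16)) = -(-17 + 2*(-4 + 2*16²)) = -(-17 + 2*(-4 + 2*256)) = -(-17 + 2*(-4 + 512)) = -(-17 + 2*508) = -(-17 + 1016) = -1*999 = -999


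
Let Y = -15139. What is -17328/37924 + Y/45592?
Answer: -17949337/22750408 ≈ -0.78897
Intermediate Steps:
-17328/37924 + Y/45592 = -17328/37924 - 15139/45592 = -17328*1/37924 - 15139*1/45592 = -228/499 - 15139/45592 = -17949337/22750408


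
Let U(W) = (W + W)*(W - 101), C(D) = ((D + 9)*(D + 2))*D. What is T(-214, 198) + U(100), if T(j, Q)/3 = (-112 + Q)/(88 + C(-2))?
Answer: -8671/44 ≈ -197.07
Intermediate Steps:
C(D) = D*(2 + D)*(9 + D) (C(D) = ((9 + D)*(2 + D))*D = ((2 + D)*(9 + D))*D = D*(2 + D)*(9 + D))
U(W) = 2*W*(-101 + W) (U(W) = (2*W)*(-101 + W) = 2*W*(-101 + W))
T(j, Q) = -42/11 + 3*Q/88 (T(j, Q) = 3*((-112 + Q)/(88 - 2*(18 + (-2)**2 + 11*(-2)))) = 3*((-112 + Q)/(88 - 2*(18 + 4 - 22))) = 3*((-112 + Q)/(88 - 2*0)) = 3*((-112 + Q)/(88 + 0)) = 3*((-112 + Q)/88) = 3*((-112 + Q)*(1/88)) = 3*(-14/11 + Q/88) = -42/11 + 3*Q/88)
T(-214, 198) + U(100) = (-42/11 + (3/88)*198) + 2*100*(-101 + 100) = (-42/11 + 27/4) + 2*100*(-1) = 129/44 - 200 = -8671/44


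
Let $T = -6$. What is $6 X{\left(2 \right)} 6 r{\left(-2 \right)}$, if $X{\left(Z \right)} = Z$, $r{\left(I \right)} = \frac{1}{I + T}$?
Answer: $-9$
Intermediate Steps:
$r{\left(I \right)} = \frac{1}{-6 + I}$ ($r{\left(I \right)} = \frac{1}{I - 6} = \frac{1}{-6 + I}$)
$6 X{\left(2 \right)} 6 r{\left(-2 \right)} = \frac{6 \cdot 2 \cdot 6}{-6 - 2} = \frac{12 \cdot 6}{-8} = 72 \left(- \frac{1}{8}\right) = -9$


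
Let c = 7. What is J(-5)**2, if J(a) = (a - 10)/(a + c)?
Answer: 225/4 ≈ 56.250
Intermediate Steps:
J(a) = (-10 + a)/(7 + a) (J(a) = (a - 10)/(a + 7) = (-10 + a)/(7 + a))
J(-5)**2 = ((-10 - 5)/(7 - 5))**2 = (-15/2)**2 = 225/4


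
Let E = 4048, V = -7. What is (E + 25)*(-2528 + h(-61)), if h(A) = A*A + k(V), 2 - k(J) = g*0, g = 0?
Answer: 4867235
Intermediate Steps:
k(J) = 2 (k(J) = 2 - 0*0 = 2 - 1*0 = 2 + 0 = 2)
h(A) = 2 + A² (h(A) = A*A + 2 = A² + 2 = 2 + A²)
(E + 25)*(-2528 + h(-61)) = (4048 + 25)*(-2528 + (2 + (-61)²)) = 4073*(-2528 + (2 + 3721)) = 4073*(-2528 + 3723) = 4073*1195 = 4867235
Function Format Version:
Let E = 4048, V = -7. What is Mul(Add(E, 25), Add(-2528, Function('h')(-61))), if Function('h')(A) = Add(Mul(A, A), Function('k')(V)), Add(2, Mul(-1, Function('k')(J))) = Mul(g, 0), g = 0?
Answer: 4867235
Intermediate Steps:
Function('k')(J) = 2 (Function('k')(J) = Add(2, Mul(-1, Mul(0, 0))) = Add(2, Mul(-1, 0)) = Add(2, 0) = 2)
Function('h')(A) = Add(2, Pow(A, 2)) (Function('h')(A) = Add(Mul(A, A), 2) = Add(Pow(A, 2), 2) = Add(2, Pow(A, 2)))
Mul(Add(E, 25), Add(-2528, Function('h')(-61))) = Mul(Add(4048, 25), Add(-2528, Add(2, Pow(-61, 2)))) = Mul(4073, Add(-2528, Add(2, 3721))) = Mul(4073, Add(-2528, 3723)) = Mul(4073, 1195) = 4867235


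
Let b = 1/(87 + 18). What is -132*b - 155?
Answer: -5469/35 ≈ -156.26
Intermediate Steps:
b = 1/105 ≈ 0.0095238
-132*b - 155 = -132*1/105 - 155 = -44/35 - 155 = -5469/35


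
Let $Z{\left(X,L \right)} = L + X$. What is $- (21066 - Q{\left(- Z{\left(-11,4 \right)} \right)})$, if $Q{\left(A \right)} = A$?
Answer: $-21059$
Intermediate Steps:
$- (21066 - Q{\left(- Z{\left(-11,4 \right)} \right)}) = - (21066 - - (4 - 11)) = - (21066 - \left(-1\right) \left(-7\right)) = - (21066 - 7) = \left(-1\right) 21059 = -21059$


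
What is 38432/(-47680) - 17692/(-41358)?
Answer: -11654939/30811710 ≈ -0.37826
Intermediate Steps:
38432/(-47680) - 17692/(-41358) = 38432*(-1/47680) - 17692*(-1/41358) = -1201/1490 + 8846/20679 = -11654939/30811710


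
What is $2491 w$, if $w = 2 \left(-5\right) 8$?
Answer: $-199280$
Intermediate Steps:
$w = -80$ ($w = \left(-10\right) 8 = -80$)
$2491 w = 2491 \left(-80\right) = -199280$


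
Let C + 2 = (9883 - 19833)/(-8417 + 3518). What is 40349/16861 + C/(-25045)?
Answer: 4950636350923/2068768066755 ≈ 2.3930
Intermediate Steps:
C = 152/4899 (C = -2 + (9883 - 19833)/(-8417 + 3518) = -2 - 9950/(-4899) = -2 - 9950*(-1/4899) = -2 + 9950/4899 = 152/4899 ≈ 0.031027)
40349/16861 + C/(-25045) = 40349/16861 + (152/4899)/(-25045) = 40349*(1/16861) + (152/4899)*(-1/25045) = 40349/16861 - 152/122695455 = 4950636350923/2068768066755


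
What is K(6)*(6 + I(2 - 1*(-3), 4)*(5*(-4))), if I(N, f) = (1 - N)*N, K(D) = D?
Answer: 2436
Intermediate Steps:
I(N, f) = N*(1 - N)
K(6)*(6 + I(2 - 1*(-3), 4)*(5*(-4))) = 6*(6 + ((2 - 1*(-3))*(1 - (2 - 1*(-3))))*(5*(-4))) = 6*(6 + ((2 + 3)*(1 - (2 + 3)))*(-20)) = 6*(6 + (5*(1 - 1*5))*(-20)) = 6*(6 + (5*(1 - 5))*(-20)) = 6*(6 + (5*(-4))*(-20)) = 6*(6 - 20*(-20)) = 6*(6 + 400) = 6*406 = 2436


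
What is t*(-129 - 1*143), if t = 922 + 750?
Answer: -454784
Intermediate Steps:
t = 1672
t*(-129 - 1*143) = 1672*(-129 - 1*143) = 1672*(-129 - 143) = 1672*(-272) = -454784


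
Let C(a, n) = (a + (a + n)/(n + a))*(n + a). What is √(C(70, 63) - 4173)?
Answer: √5270 ≈ 72.595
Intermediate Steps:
C(a, n) = (1 + a)*(a + n) (C(a, n) = (a + (a + n)/(a + n))*(a + n) = (a + 1)*(a + n) = (1 + a)*(a + n))
√(C(70, 63) - 4173) = √((70 + 63 + 70² + 70*63) - 4173) = √((70 + 63 + 4900 + 4410) - 4173) = √(9443 - 4173) = √5270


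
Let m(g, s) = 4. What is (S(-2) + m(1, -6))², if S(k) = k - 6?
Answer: 16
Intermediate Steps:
S(k) = -6 + k
(S(-2) + m(1, -6))² = ((-6 - 2) + 4)² = (-8 + 4)² = (-4)² = 16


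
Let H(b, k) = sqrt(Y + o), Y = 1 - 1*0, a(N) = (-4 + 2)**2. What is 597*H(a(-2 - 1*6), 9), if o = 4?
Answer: 597*sqrt(5) ≈ 1334.9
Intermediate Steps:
a(N) = 4 (a(N) = (-2)**2 = 4)
Y = 1 (Y = 1 + 0 = 1)
H(b, k) = sqrt(5) (H(b, k) = sqrt(1 + 4) = sqrt(5))
597*H(a(-2 - 1*6), 9) = 597*sqrt(5)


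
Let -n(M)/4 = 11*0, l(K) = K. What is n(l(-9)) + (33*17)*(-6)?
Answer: -3366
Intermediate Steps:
n(M) = 0 (n(M) = -44*0 = -4*0 = 0)
n(l(-9)) + (33*17)*(-6) = 0 + (33*17)*(-6) = 0 + 561*(-6) = 0 - 3366 = -3366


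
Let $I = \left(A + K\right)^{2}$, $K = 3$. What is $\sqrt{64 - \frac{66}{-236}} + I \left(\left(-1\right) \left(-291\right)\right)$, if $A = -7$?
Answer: $4656 + \frac{\sqrt{895030}}{118} \approx 4664.0$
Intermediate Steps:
$I = 16$ ($I = \left(-7 + 3\right)^{2} = \left(-4\right)^{2} = 16$)
$\sqrt{64 - \frac{66}{-236}} + I \left(\left(-1\right) \left(-291\right)\right) = \sqrt{64 - \frac{66}{-236}} + 16 \left(\left(-1\right) \left(-291\right)\right) = \sqrt{64 - - \frac{33}{118}} + 16 \cdot 291 = \sqrt{64 + \frac{33}{118}} + 4656 = \sqrt{\frac{7585}{118}} + 4656 = \frac{\sqrt{895030}}{118} + 4656 = 4656 + \frac{\sqrt{895030}}{118}$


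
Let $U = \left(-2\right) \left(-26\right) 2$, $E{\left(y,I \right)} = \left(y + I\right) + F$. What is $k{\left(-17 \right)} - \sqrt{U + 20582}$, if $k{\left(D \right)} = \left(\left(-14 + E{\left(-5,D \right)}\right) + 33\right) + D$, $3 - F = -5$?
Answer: $-12 - \sqrt{20686} \approx -155.83$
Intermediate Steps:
$F = 8$ ($F = 3 - -5 = 3 + 5 = 8$)
$E{\left(y,I \right)} = 8 + I + y$ ($E{\left(y,I \right)} = \left(y + I\right) + 8 = \left(I + y\right) + 8 = 8 + I + y$)
$U = 104$ ($U = 52 \cdot 2 = 104$)
$k{\left(D \right)} = 22 + 2 D$ ($k{\left(D \right)} = \left(\left(-14 + \left(8 + D - 5\right)\right) + 33\right) + D = \left(\left(-14 + \left(3 + D\right)\right) + 33\right) + D = \left(\left(-11 + D\right) + 33\right) + D = \left(22 + D\right) + D = 22 + 2 D$)
$k{\left(-17 \right)} - \sqrt{U + 20582} = \left(22 + 2 \left(-17\right)\right) - \sqrt{104 + 20582} = \left(22 - 34\right) - \sqrt{20686} = -12 - \sqrt{20686}$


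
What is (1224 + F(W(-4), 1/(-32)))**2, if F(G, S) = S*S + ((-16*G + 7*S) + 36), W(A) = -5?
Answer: 1882211131969/1048576 ≈ 1.7950e+6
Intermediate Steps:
F(G, S) = 36 + S**2 - 16*G + 7*S (F(G, S) = S**2 + (36 - 16*G + 7*S) = 36 + S**2 - 16*G + 7*S)
(1224 + F(W(-4), 1/(-32)))**2 = (1224 + (36 + (1/(-32))**2 - 16*(-5) + 7/(-32)))**2 = (1224 + (36 + (-1/32)**2 + 80 + 7*(-1/32)))**2 = (1224 + (36 + 1/1024 + 80 - 7/32))**2 = (1224 + 118561/1024)**2 = (1371937/1024)**2 = 1882211131969/1048576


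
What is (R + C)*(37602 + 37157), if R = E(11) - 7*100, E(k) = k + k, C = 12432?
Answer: 878717286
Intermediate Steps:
E(k) = 2*k
R = -678 (R = 2*11 - 7*100 = 22 - 700 = -678)
(R + C)*(37602 + 37157) = (-678 + 12432)*(37602 + 37157) = 11754*74759 = 878717286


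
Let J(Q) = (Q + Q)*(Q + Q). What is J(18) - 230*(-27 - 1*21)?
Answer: 12336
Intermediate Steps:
J(Q) = 4*Q² (J(Q) = (2*Q)*(2*Q) = 4*Q²)
J(18) - 230*(-27 - 1*21) = 4*18² - 230*(-27 - 1*21) = 4*324 - 230*(-27 - 21) = 1296 - 230*(-48) = 1296 + 11040 = 12336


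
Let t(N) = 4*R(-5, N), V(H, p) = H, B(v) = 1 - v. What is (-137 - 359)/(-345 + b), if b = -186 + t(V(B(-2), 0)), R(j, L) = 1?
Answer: 16/17 ≈ 0.94118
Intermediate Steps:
t(N) = 4 (t(N) = 4*1 = 4)
b = -182 (b = -186 + 4 = -182)
(-137 - 359)/(-345 + b) = (-137 - 359)/(-345 - 182) = -496/(-527) = -1/527*(-496) = 16/17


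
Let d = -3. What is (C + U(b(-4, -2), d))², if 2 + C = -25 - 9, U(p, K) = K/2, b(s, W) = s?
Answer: 5625/4 ≈ 1406.3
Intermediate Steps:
U(p, K) = K/2 (U(p, K) = K*(½) = K/2)
C = -36 (C = -2 + (-25 - 9) = -2 - 34 = -36)
(C + U(b(-4, -2), d))² = (-36 + (½)*(-3))² = (-36 - 3/2)² = (-75/2)² = 5625/4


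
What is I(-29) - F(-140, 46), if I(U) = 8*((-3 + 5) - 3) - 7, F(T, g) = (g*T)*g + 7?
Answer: 296218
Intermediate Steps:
F(T, g) = 7 + T*g² (F(T, g) = (T*g)*g + 7 = T*g² + 7 = 7 + T*g²)
I(U) = -15 (I(U) = 8*(2 - 3) - 7 = 8*(-1) - 7 = -8 - 7 = -15)
I(-29) - F(-140, 46) = -15 - (7 - 140*46²) = -15 - (7 - 140*2116) = -15 - (7 - 296240) = -15 - 1*(-296233) = -15 + 296233 = 296218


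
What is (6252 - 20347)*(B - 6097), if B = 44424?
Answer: -540219065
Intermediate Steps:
(6252 - 20347)*(B - 6097) = (6252 - 20347)*(44424 - 6097) = -14095*38327 = -540219065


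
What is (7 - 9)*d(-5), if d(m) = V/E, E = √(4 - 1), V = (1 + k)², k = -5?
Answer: -32*√3/3 ≈ -18.475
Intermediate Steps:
V = 16 (V = (1 - 5)² = (-4)² = 16)
E = √3 ≈ 1.7320
d(m) = 16*√3/3 (d(m) = 16/(√3) = 16*(√3/3) = 16*√3/3)
(7 - 9)*d(-5) = (7 - 9)*(16*√3/3) = -32*√3/3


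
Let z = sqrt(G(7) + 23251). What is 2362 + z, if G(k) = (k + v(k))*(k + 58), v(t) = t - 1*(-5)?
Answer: 2362 + sqrt(24486) ≈ 2518.5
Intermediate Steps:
v(t) = 5 + t (v(t) = t + 5 = 5 + t)
G(k) = (5 + 2*k)*(58 + k) (G(k) = (k + (5 + k))*(k + 58) = (5 + 2*k)*(58 + k))
z = sqrt(24486) (z = sqrt((290 + 2*7**2 + 121*7) + 23251) = sqrt((290 + 2*49 + 847) + 23251) = sqrt((290 + 98 + 847) + 23251) = sqrt(1235 + 23251) = sqrt(24486) ≈ 156.48)
2362 + z = 2362 + sqrt(24486)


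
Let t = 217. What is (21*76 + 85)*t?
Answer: 364777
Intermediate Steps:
(21*76 + 85)*t = (21*76 + 85)*217 = (1596 + 85)*217 = 1681*217 = 364777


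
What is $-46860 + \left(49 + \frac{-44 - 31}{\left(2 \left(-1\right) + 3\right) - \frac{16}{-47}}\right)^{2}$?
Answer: $- \frac{20643944}{441} \approx -46812.0$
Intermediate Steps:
$-46860 + \left(49 + \frac{-44 - 31}{\left(2 \left(-1\right) + 3\right) - \frac{16}{-47}}\right)^{2} = -46860 + \left(49 - \frac{75}{\left(-2 + 3\right) - - \frac{16}{47}}\right)^{2} = -46860 + \left(49 - \frac{75}{1 + \frac{16}{47}}\right)^{2} = -46860 + \left(49 - \frac{75}{\frac{63}{47}}\right)^{2} = -46860 + \left(49 - \frac{1175}{21}\right)^{2} = -46860 + \left(- \frac{146}{21}\right)^{2} = -46860 + \frac{21316}{441} = - \frac{20643944}{441}$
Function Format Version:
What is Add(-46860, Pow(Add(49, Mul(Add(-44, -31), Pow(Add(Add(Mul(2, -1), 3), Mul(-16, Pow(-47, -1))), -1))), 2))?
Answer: Rational(-20643944, 441) ≈ -46812.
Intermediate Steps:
Add(-46860, Pow(Add(49, Mul(Add(-44, -31), Pow(Add(Add(Mul(2, -1), 3), Mul(-16, Pow(-47, -1))), -1))), 2)) = Add(-46860, Pow(Add(49, Mul(-75, Pow(Add(Add(-2, 3), Mul(-16, Rational(-1, 47))), -1))), 2)) = Add(-46860, Pow(Add(49, Mul(-75, Pow(Add(1, Rational(16, 47)), -1))), 2)) = Add(-46860, Pow(Add(49, Mul(-75, Pow(Rational(63, 47), -1))), 2)) = Add(-46860, Pow(Add(49, Mul(-75, Rational(47, 63))), 2)) = Add(-46860, Pow(Add(49, Rational(-1175, 21)), 2)) = Add(-46860, Pow(Rational(-146, 21), 2)) = Add(-46860, Rational(21316, 441)) = Rational(-20643944, 441)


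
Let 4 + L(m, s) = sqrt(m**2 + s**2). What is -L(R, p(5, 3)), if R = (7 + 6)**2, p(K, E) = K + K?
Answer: 4 - sqrt(28661) ≈ -165.30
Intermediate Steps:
p(K, E) = 2*K
R = 169 (R = 13**2 = 169)
L(m, s) = -4 + sqrt(m**2 + s**2)
-L(R, p(5, 3)) = -(-4 + sqrt(169**2 + (2*5)**2)) = -(-4 + sqrt(28561 + 10**2)) = -(-4 + sqrt(28561 + 100)) = -(-4 + sqrt(28661)) = 4 - sqrt(28661)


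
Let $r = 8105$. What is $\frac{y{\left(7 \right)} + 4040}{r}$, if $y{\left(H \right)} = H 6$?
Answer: $\frac{4082}{8105} \approx 0.50364$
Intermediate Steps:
$y{\left(H \right)} = 6 H$
$\frac{y{\left(7 \right)} + 4040}{r} = \frac{6 \cdot 7 + 4040}{8105} = \left(42 + 4040\right) \frac{1}{8105} = 4082 \cdot \frac{1}{8105} = \frac{4082}{8105}$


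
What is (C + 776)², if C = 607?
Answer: 1912689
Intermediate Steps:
(C + 776)² = (607 + 776)² = 1383² = 1912689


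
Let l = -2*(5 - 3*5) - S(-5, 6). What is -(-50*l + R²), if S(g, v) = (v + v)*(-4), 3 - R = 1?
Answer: 3396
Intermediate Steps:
R = 2 (R = 3 - 1*1 = 3 - 1 = 2)
S(g, v) = -8*v (S(g, v) = (2*v)*(-4) = -8*v)
l = 68 (l = -2*(5 - 3*5) - (-8)*6 = -2*(5 - 15) - 1*(-48) = -2*(-10) + 48 = 20 + 48 = 68)
-(-50*l + R²) = -(-50*68 + 2²) = -(-3400 + 4) = -1*(-3396) = 3396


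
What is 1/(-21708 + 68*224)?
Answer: -1/6476 ≈ -0.00015442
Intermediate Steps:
1/(-21708 + 68*224) = 1/(-21708 + 15232) = 1/(-6476) = -1/6476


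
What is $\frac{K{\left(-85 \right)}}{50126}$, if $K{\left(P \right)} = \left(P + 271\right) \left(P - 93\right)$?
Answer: $- \frac{16554}{25063} \approx -0.6605$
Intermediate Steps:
$K{\left(P \right)} = \left(-93 + P\right) \left(271 + P\right)$ ($K{\left(P \right)} = \left(271 + P\right) \left(-93 + P\right) = \left(-93 + P\right) \left(271 + P\right)$)
$\frac{K{\left(-85 \right)}}{50126} = \frac{-25203 + \left(-85\right)^{2} + 178 \left(-85\right)}{50126} = \left(-25203 + 7225 - 15130\right) \frac{1}{50126} = \left(-33108\right) \frac{1}{50126} = - \frac{16554}{25063}$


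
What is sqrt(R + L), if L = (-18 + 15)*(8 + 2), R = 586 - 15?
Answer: sqrt(541) ≈ 23.259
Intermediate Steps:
R = 571
L = -30 (L = -3*10 = -30)
sqrt(R + L) = sqrt(571 - 30) = sqrt(541)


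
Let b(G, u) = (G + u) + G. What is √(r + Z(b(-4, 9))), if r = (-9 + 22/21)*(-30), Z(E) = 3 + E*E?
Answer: √11886/7 ≈ 15.575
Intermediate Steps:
b(G, u) = u + 2*G
Z(E) = 3 + E²
r = 1670/7 (r = (-9 + 22*(1/21))*(-30) = (-9 + 22/21)*(-30) = -167/21*(-30) = 1670/7 ≈ 238.57)
√(r + Z(b(-4, 9))) = √(1670/7 + (3 + (9 + 2*(-4))²)) = √(1670/7 + (3 + (9 - 8)²)) = √(1670/7 + (3 + 1²)) = √(1670/7 + (3 + 1)) = √(1670/7 + 4) = √(1698/7) = √11886/7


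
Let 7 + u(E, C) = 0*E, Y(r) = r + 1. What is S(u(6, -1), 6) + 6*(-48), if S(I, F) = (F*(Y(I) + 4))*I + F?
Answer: -198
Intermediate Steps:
Y(r) = 1 + r
u(E, C) = -7 (u(E, C) = -7 + 0*E = -7 + 0 = -7)
S(I, F) = F + F*I*(5 + I) (S(I, F) = (F*((1 + I) + 4))*I + F = (F*(5 + I))*I + F = F*I*(5 + I) + F = F + F*I*(5 + I))
S(u(6, -1), 6) + 6*(-48) = 6*(1 + (-7)**2 + 5*(-7)) + 6*(-48) = 6*(1 + 49 - 35) - 288 = 6*15 - 288 = 90 - 288 = -198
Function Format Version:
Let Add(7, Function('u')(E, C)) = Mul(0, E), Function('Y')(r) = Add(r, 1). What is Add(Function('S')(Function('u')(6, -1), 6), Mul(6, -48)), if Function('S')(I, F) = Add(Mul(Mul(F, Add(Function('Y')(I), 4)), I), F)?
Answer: -198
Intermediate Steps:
Function('Y')(r) = Add(1, r)
Function('u')(E, C) = -7 (Function('u')(E, C) = Add(-7, Mul(0, E)) = Add(-7, 0) = -7)
Function('S')(I, F) = Add(F, Mul(F, I, Add(5, I))) (Function('S')(I, F) = Add(Mul(Mul(F, Add(Add(1, I), 4)), I), F) = Add(Mul(Mul(F, Add(5, I)), I), F) = Add(Mul(F, I, Add(5, I)), F) = Add(F, Mul(F, I, Add(5, I))))
Add(Function('S')(Function('u')(6, -1), 6), Mul(6, -48)) = Add(Mul(6, Add(1, Pow(-7, 2), Mul(5, -7))), Mul(6, -48)) = Add(Mul(6, Add(1, 49, -35)), -288) = Add(Mul(6, 15), -288) = Add(90, -288) = -198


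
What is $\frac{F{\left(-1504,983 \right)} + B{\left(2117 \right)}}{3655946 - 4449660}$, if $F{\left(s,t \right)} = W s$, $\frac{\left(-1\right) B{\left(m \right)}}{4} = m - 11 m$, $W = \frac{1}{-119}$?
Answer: $- \frac{5039212}{47225983} \approx -0.1067$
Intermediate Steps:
$W = - \frac{1}{119} \approx -0.0084034$
$B{\left(m \right)} = 40 m$ ($B{\left(m \right)} = - 4 \left(m - 11 m\right) = - 4 \left(- 10 m\right) = 40 m$)
$F{\left(s,t \right)} = - \frac{s}{119}$
$\frac{F{\left(-1504,983 \right)} + B{\left(2117 \right)}}{3655946 - 4449660} = \frac{\left(- \frac{1}{119}\right) \left(-1504\right) + 40 \cdot 2117}{3655946 - 4449660} = \frac{\frac{1504}{119} + 84680}{-793714} = \frac{10078424}{119} \left(- \frac{1}{793714}\right) = - \frac{5039212}{47225983}$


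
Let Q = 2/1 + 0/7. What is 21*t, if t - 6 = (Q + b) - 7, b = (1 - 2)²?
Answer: 42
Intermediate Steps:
b = 1 (b = (-1)² = 1)
Q = 2 (Q = 2*1 + 0*(⅐) = 2 + 0 = 2)
t = 2 (t = 6 + ((2 + 1) - 7) = 6 + (3 - 7) = 6 - 4 = 2)
21*t = 21*2 = 42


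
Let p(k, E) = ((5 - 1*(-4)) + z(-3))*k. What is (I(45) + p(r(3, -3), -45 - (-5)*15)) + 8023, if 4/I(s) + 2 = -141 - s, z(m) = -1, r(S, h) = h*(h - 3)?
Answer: 383848/47 ≈ 8167.0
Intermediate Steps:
r(S, h) = h*(-3 + h)
I(s) = 4/(-143 - s) (I(s) = 4/(-2 + (-141 - s)) = 4/(-143 - s))
p(k, E) = 8*k (p(k, E) = ((5 - 1*(-4)) - 1)*k = ((5 + 4) - 1)*k = (9 - 1)*k = 8*k)
(I(45) + p(r(3, -3), -45 - (-5)*15)) + 8023 = (-4/(143 + 45) + 8*(-3*(-3 - 3))) + 8023 = (-4/188 + 8*(-3*(-6))) + 8023 = (-4*1/188 + 8*18) + 8023 = (-1/47 + 144) + 8023 = 6767/47 + 8023 = 383848/47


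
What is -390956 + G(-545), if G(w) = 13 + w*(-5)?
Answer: -388218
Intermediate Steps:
G(w) = 13 - 5*w
-390956 + G(-545) = -390956 + (13 - 5*(-545)) = -390956 + (13 + 2725) = -390956 + 2738 = -388218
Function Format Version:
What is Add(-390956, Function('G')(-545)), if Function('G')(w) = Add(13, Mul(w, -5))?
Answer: -388218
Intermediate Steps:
Function('G')(w) = Add(13, Mul(-5, w))
Add(-390956, Function('G')(-545)) = Add(-390956, Add(13, Mul(-5, -545))) = Add(-390956, Add(13, 2725)) = Add(-390956, 2738) = -388218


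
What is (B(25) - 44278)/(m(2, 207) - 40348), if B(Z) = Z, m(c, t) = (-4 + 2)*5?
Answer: 44253/40358 ≈ 1.0965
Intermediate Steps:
m(c, t) = -10 (m(c, t) = -2*5 = -10)
(B(25) - 44278)/(m(2, 207) - 40348) = (25 - 44278)/(-10 - 40348) = -44253/(-40358) = -44253*(-1/40358) = 44253/40358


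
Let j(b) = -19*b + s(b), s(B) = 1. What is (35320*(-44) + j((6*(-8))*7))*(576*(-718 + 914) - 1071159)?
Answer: 1483098853785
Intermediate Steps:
j(b) = 1 - 19*b (j(b) = -19*b + 1 = 1 - 19*b)
(35320*(-44) + j((6*(-8))*7))*(576*(-718 + 914) - 1071159) = (35320*(-44) + (1 - 19*6*(-8)*7))*(576*(-718 + 914) - 1071159) = (-1554080 + (1 - (-912)*7))*(576*196 - 1071159) = (-1554080 + (1 - 19*(-336)))*(112896 - 1071159) = (-1554080 + (1 + 6384))*(-958263) = (-1554080 + 6385)*(-958263) = -1547695*(-958263) = 1483098853785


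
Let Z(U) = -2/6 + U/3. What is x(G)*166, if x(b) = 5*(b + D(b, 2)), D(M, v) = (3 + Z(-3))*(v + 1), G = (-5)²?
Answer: 24900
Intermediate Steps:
G = 25
Z(U) = -⅓ + U/3 (Z(U) = -2*⅙ + U*(⅓) = -⅓ + U/3)
D(M, v) = 5/3 + 5*v/3 (D(M, v) = (3 + (-⅓ + (⅓)*(-3)))*(v + 1) = (3 + (-⅓ - 1))*(1 + v) = (3 - 4/3)*(1 + v) = 5*(1 + v)/3 = 5/3 + 5*v/3)
x(b) = 25 + 5*b (x(b) = 5*(b + (5/3 + (5/3)*2)) = 5*(b + (5/3 + 10/3)) = 5*(b + 5) = 5*(5 + b) = 25 + 5*b)
x(G)*166 = (25 + 5*25)*166 = (25 + 125)*166 = 150*166 = 24900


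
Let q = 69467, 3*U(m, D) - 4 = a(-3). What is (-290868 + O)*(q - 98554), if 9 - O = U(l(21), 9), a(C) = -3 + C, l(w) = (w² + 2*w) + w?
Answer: 25380589025/3 ≈ 8.4602e+9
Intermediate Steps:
l(w) = w² + 3*w
U(m, D) = -⅔ (U(m, D) = 4/3 + (-3 - 3)/3 = 4/3 + (⅓)*(-6) = 4/3 - 2 = -⅔)
O = 29/3 (O = 9 - 1*(-⅔) = 9 + ⅔ = 29/3 ≈ 9.6667)
(-290868 + O)*(q - 98554) = (-290868 + 29/3)*(69467 - 98554) = -872575/3*(-29087) = 25380589025/3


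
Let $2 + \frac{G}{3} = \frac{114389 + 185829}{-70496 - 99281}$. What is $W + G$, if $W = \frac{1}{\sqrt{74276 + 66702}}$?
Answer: $- \frac{1919316}{169777} + \frac{\sqrt{140978}}{140978} \approx -11.302$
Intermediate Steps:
$G = - \frac{1919316}{169777}$ ($G = -6 + 3 \frac{114389 + 185829}{-70496 - 99281} = -6 + 3 \frac{300218}{-169777} = -6 + 3 \cdot 300218 \left(- \frac{1}{169777}\right) = -6 + 3 \left(- \frac{300218}{169777}\right) = -6 - \frac{900654}{169777} = - \frac{1919316}{169777} \approx -11.305$)
$W = \frac{\sqrt{140978}}{140978}$ ($W = \frac{1}{\sqrt{140978}} = \frac{\sqrt{140978}}{140978} \approx 0.0026633$)
$W + G = \frac{\sqrt{140978}}{140978} - \frac{1919316}{169777} = - \frac{1919316}{169777} + \frac{\sqrt{140978}}{140978}$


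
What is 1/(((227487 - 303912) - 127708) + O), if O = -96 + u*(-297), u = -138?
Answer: -1/163243 ≈ -6.1258e-6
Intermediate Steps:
O = 40890 (O = -96 - 138*(-297) = -96 + 40986 = 40890)
1/(((227487 - 303912) - 127708) + O) = 1/(((227487 - 303912) - 127708) + 40890) = 1/((-76425 - 127708) + 40890) = 1/(-204133 + 40890) = 1/(-163243) = -1/163243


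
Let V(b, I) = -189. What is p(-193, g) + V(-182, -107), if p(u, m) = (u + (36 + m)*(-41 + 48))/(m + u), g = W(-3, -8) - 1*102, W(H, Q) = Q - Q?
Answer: -11020/59 ≈ -186.78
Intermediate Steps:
W(H, Q) = 0
g = -102 (g = 0 - 1*102 = 0 - 102 = -102)
p(u, m) = (252 + u + 7*m)/(m + u) (p(u, m) = (u + (36 + m)*7)/(m + u) = (u + (252 + 7*m))/(m + u) = (252 + u + 7*m)/(m + u))
p(-193, g) + V(-182, -107) = (252 - 193 + 7*(-102))/(-102 - 193) - 189 = (252 - 193 - 714)/(-295) - 189 = -1/295*(-655) - 189 = 131/59 - 189 = -11020/59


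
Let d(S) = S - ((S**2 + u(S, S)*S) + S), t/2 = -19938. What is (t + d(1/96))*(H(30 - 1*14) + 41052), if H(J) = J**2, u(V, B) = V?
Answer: -1897571885143/1152 ≈ -1.6472e+9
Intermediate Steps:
t = -39876 (t = 2*(-19938) = -39876)
d(S) = -2*S**2 (d(S) = S - ((S**2 + S*S) + S) = S - ((S**2 + S**2) + S) = S - (2*S**2 + S) = S - (S + 2*S**2) = S + (-S - 2*S**2) = -2*S**2)
(t + d(1/96))*(H(30 - 1*14) + 41052) = (-39876 - 2*(1/96)**2)*((30 - 1*14)**2 + 41052) = (-39876 - 2*(1/96)**2)*((30 - 14)**2 + 41052) = (-39876 - 2*1/9216)*(16**2 + 41052) = (-39876 - 1/4608)*(256 + 41052) = -183748609/4608*41308 = -1897571885143/1152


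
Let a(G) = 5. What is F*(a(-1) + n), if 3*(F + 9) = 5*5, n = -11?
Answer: 4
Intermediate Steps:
F = -2/3 (F = -9 + (5*5)/3 = -9 + (1/3)*25 = -9 + 25/3 = -2/3 ≈ -0.66667)
F*(a(-1) + n) = -2*(5 - 11)/3 = -2/3*(-6) = 4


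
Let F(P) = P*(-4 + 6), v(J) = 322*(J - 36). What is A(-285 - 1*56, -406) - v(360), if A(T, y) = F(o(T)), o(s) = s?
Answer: -105010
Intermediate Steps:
v(J) = -11592 + 322*J (v(J) = 322*(-36 + J) = -11592 + 322*J)
F(P) = 2*P (F(P) = P*2 = 2*P)
A(T, y) = 2*T
A(-285 - 1*56, -406) - v(360) = 2*(-285 - 1*56) - (-11592 + 322*360) = 2*(-285 - 56) - (-11592 + 115920) = 2*(-341) - 1*104328 = -682 - 104328 = -105010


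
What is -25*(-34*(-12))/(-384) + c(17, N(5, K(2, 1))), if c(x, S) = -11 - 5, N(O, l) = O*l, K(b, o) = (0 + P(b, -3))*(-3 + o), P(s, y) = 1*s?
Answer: 169/16 ≈ 10.563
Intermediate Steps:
P(s, y) = s
K(b, o) = b*(-3 + o) (K(b, o) = (0 + b)*(-3 + o) = b*(-3 + o))
c(x, S) = -16
-25*(-34*(-12))/(-384) + c(17, N(5, K(2, 1))) = -25*(-34*(-12))/(-384) - 16 = -10200*(-1)/384 - 16 = -25*(-17/16) - 16 = 425/16 - 16 = 169/16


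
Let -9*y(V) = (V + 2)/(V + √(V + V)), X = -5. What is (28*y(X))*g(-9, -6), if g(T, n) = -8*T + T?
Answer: -84 - 84*I*√10/5 ≈ -84.0 - 53.126*I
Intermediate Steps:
y(V) = -(2 + V)/(9*(V + √2*√V)) (y(V) = -(V + 2)/(9*(V + √(V + V))) = -(2 + V)/(9*(V + √(2*V))) = -(2 + V)/(9*(V + √2*√V)))
g(T, n) = -7*T
(28*y(X))*g(-9, -6) = (28*((-2 - 1*(-5))/(9*(-5 + √2*√(-5)))))*(-7*(-9)) = (28*((-2 + 5)/(9*(-5 + √2*(I*√5)))))*63 = (28*((⅑)*3/(-5 + I*√10)))*63 = (28*(1/(3*(-5 + I*√10))))*63 = (28/(3*(-5 + I*√10)))*63 = 588/(-5 + I*√10)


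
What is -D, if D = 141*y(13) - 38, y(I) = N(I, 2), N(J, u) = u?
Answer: -244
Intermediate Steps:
y(I) = 2
D = 244 (D = 141*2 - 38 = 282 - 38 = 244)
-D = -1*244 = -244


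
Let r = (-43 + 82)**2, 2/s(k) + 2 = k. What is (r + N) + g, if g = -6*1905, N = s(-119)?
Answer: -1198991/121 ≈ -9909.0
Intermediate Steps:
s(k) = 2/(-2 + k)
N = -2/121 (N = 2/(-2 - 119) = 2/(-121) = 2*(-1/121) = -2/121 ≈ -0.016529)
r = 1521 (r = 39**2 = 1521)
g = -11430
(r + N) + g = (1521 - 2/121) - 11430 = 184039/121 - 11430 = -1198991/121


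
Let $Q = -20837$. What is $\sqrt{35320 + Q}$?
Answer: $\sqrt{14483} \approx 120.35$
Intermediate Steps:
$\sqrt{35320 + Q} = \sqrt{35320 - 20837} = \sqrt{14483}$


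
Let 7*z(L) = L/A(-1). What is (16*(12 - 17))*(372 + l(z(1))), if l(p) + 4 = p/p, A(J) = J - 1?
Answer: -29520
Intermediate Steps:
A(J) = -1 + J
z(L) = -L/14 (z(L) = (L/(-1 - 1))/7 = (L/(-2))/7 = (L*(-½))/7 = (-L/2)/7 = -L/14)
l(p) = -3 (l(p) = -4 + p/p = -4 + 1 = -3)
(16*(12 - 17))*(372 + l(z(1))) = (16*(12 - 17))*(372 - 3) = (16*(-5))*369 = -80*369 = -29520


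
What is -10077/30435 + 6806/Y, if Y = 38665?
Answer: -12165773/78451285 ≈ -0.15507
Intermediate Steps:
-10077/30435 + 6806/Y = -10077/30435 + 6806/38665 = -10077*1/30435 + 6806*(1/38665) = -3359/10145 + 6806/38665 = -12165773/78451285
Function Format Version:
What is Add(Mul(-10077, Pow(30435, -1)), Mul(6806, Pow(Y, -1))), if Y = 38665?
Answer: Rational(-12165773, 78451285) ≈ -0.15507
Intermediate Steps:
Add(Mul(-10077, Pow(30435, -1)), Mul(6806, Pow(Y, -1))) = Add(Mul(-10077, Pow(30435, -1)), Mul(6806, Pow(38665, -1))) = Add(Mul(-10077, Rational(1, 30435)), Mul(6806, Rational(1, 38665))) = Add(Rational(-3359, 10145), Rational(6806, 38665)) = Rational(-12165773, 78451285)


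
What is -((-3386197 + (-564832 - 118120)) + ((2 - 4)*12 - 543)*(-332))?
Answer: 3880905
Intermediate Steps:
-((-3386197 + (-564832 - 118120)) + ((2 - 4)*12 - 543)*(-332)) = -((-3386197 - 682952) + (-2*12 - 543)*(-332)) = -(-4069149 + (-24 - 543)*(-332)) = -(-4069149 - 567*(-332)) = -(-4069149 + 188244) = -1*(-3880905) = 3880905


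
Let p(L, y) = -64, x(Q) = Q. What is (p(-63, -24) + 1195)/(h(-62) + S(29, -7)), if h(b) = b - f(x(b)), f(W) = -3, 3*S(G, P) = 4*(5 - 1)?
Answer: -3393/161 ≈ -21.075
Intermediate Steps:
S(G, P) = 16/3 (S(G, P) = (4*(5 - 1))/3 = (4*4)/3 = (⅓)*16 = 16/3)
h(b) = 3 + b (h(b) = b - 1*(-3) = b + 3 = 3 + b)
(p(-63, -24) + 1195)/(h(-62) + S(29, -7)) = (-64 + 1195)/((3 - 62) + 16/3) = 1131/(-59 + 16/3) = 1131/(-161/3) = 1131*(-3/161) = -3393/161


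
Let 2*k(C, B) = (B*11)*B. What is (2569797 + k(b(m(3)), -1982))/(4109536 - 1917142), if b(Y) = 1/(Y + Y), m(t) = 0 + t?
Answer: 24175579/2192394 ≈ 11.027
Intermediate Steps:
m(t) = t
b(Y) = 1/(2*Y)
k(C, B) = 11*B²/2 (k(C, B) = ((B*11)*B)/2 = ((11*B)*B)/2 = (11*B²)/2 = 11*B²/2)
(2569797 + k(b(m(3)), -1982))/(4109536 - 1917142) = (2569797 + (11/2)*(-1982)²)/(4109536 - 1917142) = (2569797 + (11/2)*3928324)/2192394 = (2569797 + 21605782)*(1/2192394) = 24175579*(1/2192394) = 24175579/2192394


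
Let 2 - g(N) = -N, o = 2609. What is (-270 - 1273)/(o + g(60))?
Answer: -1543/2671 ≈ -0.57769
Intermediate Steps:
g(N) = 2 + N (g(N) = 2 - (-1)*N = 2 + N)
(-270 - 1273)/(o + g(60)) = (-270 - 1273)/(2609 + (2 + 60)) = -1543/(2609 + 62) = -1543/2671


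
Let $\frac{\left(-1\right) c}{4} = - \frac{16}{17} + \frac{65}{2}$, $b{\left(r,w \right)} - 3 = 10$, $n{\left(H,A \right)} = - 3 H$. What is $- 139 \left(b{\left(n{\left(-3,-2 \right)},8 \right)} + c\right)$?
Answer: $\frac{267575}{17} \approx 15740.0$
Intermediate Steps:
$b{\left(r,w \right)} = 13$ ($b{\left(r,w \right)} = 3 + 10 = 13$)
$c = - \frac{2146}{17}$ ($c = - 4 \left(- \frac{16}{17} + \frac{65}{2}\right) = \left(-4\right) \frac{1073}{34} = - \frac{2146}{17} \approx -126.24$)
$- 139 \left(b{\left(n{\left(-3,-2 \right)},8 \right)} + c\right) = - 139 \left(13 - \frac{2146}{17}\right) = \left(-139\right) \left(- \frac{1925}{17}\right) = \frac{267575}{17}$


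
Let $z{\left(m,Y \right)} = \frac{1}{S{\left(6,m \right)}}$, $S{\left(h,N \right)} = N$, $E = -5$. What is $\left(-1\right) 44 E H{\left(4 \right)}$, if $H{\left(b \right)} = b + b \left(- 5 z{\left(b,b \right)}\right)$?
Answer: $-220$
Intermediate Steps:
$z{\left(m,Y \right)} = \frac{1}{m}$
$H{\left(b \right)} = -5 + b$ ($H{\left(b \right)} = b + b \left(- \frac{5}{b}\right) = b - 5 = -5 + b$)
$\left(-1\right) 44 E H{\left(4 \right)} = \left(-1\right) 44 \left(-5\right) \left(-5 + 4\right) = \left(-44\right) \left(-5\right) \left(-1\right) = 220 \left(-1\right) = -220$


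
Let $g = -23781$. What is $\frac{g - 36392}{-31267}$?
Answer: $\frac{60173}{31267} \approx 1.9245$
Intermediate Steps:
$\frac{g - 36392}{-31267} = \frac{-23781 - 36392}{-31267} = \left(-60173\right) \left(- \frac{1}{31267}\right) = \frac{60173}{31267}$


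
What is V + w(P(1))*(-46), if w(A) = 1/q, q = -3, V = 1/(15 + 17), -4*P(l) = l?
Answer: 1475/96 ≈ 15.365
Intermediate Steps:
P(l) = -l/4
V = 1/32 ≈ 0.031250
w(A) = -1/3 (w(A) = 1/(-3) = -1/3)
V + w(P(1))*(-46) = 1/32 - 1/3*(-46) = 1/32 + 46/3 = 1475/96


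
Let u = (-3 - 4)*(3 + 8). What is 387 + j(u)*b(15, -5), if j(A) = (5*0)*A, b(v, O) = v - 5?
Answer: 387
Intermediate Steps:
b(v, O) = -5 + v
u = -77 (u = -7*11 = -77)
j(A) = 0 (j(A) = 0*A = 0)
387 + j(u)*b(15, -5) = 387 + 0*(-5 + 15) = 387 + 0*10 = 387 + 0 = 387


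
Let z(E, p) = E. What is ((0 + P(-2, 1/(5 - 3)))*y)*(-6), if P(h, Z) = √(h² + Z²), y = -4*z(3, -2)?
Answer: 36*√17 ≈ 148.43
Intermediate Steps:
y = -12 (y = -4*3 = -12)
P(h, Z) = √(Z² + h²)
((0 + P(-2, 1/(5 - 3)))*y)*(-6) = ((0 + √((1/(5 - 3))² + (-2)²))*(-12))*(-6) = ((0 + √((1/2)² + 4))*(-12))*(-6) = ((0 + √((½)² + 4))*(-12))*(-6) = ((0 + √(¼ + 4))*(-12))*(-6) = ((0 + √(17/4))*(-12))*(-6) = ((0 + √17/2)*(-12))*(-6) = ((√17/2)*(-12))*(-6) = -6*√17*(-6) = 36*√17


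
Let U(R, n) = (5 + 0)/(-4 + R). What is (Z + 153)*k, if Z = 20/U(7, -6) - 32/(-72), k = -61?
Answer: -90829/9 ≈ -10092.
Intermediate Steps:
U(R, n) = 5/(-4 + R)
Z = 112/9 (Z = 20/((5/(-4 + 7))) - 32/(-72) = 20/((5/3)) - 32*(-1/72) = 20/((5*(1/3))) + 4/9 = 20/(5/3) + 4/9 = 20*(3/5) + 4/9 = 12 + 4/9 = 112/9 ≈ 12.444)
(Z + 153)*k = (112/9 + 153)*(-61) = (1489/9)*(-61) = -90829/9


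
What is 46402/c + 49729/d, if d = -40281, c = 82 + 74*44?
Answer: 851561780/67228989 ≈ 12.667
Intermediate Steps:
c = 3338 (c = 82 + 3256 = 3338)
46402/c + 49729/d = 46402/3338 + 49729/(-40281) = 46402*(1/3338) + 49729*(-1/40281) = 23201/1669 - 49729/40281 = 851561780/67228989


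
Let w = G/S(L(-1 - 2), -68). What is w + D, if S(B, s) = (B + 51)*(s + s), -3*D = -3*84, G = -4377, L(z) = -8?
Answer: 495609/5848 ≈ 84.748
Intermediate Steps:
D = 84 (D = -(-1)*84 = -⅓*(-252) = 84)
S(B, s) = 2*s*(51 + B) (S(B, s) = (51 + B)*(2*s) = 2*s*(51 + B))
w = 4377/5848 (w = -4377*(-1/(136*(51 - 8))) = -4377/(2*(-68)*43) = -4377/(-5848) = -4377*(-1/5848) = 4377/5848 ≈ 0.74846)
w + D = 4377/5848 + 84 = 495609/5848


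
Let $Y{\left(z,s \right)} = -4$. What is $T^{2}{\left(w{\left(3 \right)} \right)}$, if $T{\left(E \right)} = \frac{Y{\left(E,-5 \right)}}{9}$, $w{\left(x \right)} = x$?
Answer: $\frac{16}{81} \approx 0.19753$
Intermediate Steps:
$T{\left(E \right)} = - \frac{4}{9}$
$T^{2}{\left(w{\left(3 \right)} \right)} = \left(- \frac{4}{9}\right)^{2} = \frac{16}{81}$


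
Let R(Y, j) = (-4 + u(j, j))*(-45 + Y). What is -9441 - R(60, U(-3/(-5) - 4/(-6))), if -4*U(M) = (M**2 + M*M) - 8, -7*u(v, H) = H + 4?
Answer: -1967671/210 ≈ -9369.9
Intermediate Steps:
u(v, H) = -4/7 - H/7 (u(v, H) = -(H + 4)/7 = -(4 + H)/7 = -4/7 - H/7)
U(M) = 2 - M**2/2 (U(M) = -((M**2 + M*M) - 8)/4 = -((M**2 + M**2) - 8)/4 = -(2*M**2 - 8)/4 = -(-8 + 2*M**2)/4 = 2 - M**2/2)
R(Y, j) = (-45 + Y)*(-32/7 - j/7) (R(Y, j) = (-4 + (-4/7 - j/7))*(-45 + Y) = (-32/7 - j/7)*(-45 + Y) = (-45 + Y)*(-32/7 - j/7))
-9441 - R(60, U(-3/(-5) - 4/(-6))) = -9441 - (1440/7 - 32/7*60 + 45*(2 - (-3/(-5) - 4/(-6))**2/2)/7 - 1/7*60*(2 - (-3/(-5) - 4/(-6))**2/2)) = -9441 - (1440/7 - 1920/7 + 45*(2 - (-3*(-1/5) - 4*(-1/6))**2/2)/7 - 1/7*60*(2 - (-3*(-1/5) - 4*(-1/6))**2/2)) = -9441 - (1440/7 - 1920/7 + 45*(2 - (3/5 + 2/3)**2/2)/7 - 1/7*60*(2 - (3/5 + 2/3)**2/2)) = -9441 - (1440/7 - 1920/7 + 45*(2 - (19/15)**2/2)/7 - 1/7*60*(2 - (19/15)**2/2)) = -9441 - (1440/7 - 1920/7 + 45*(2 - 1/2*361/225)/7 - 1/7*60*(2 - 1/2*361/225)) = -9441 - (1440/7 - 1920/7 + 45*(2 - 361/450)/7 - 1/7*60*(2 - 361/450)) = -9441 - (1440/7 - 1920/7 + (45/7)*(539/450) - 1/7*60*539/450) = -9441 - (1440/7 - 1920/7 + 77/10 - 154/15) = -9441 - 1*(-14939/210) = -9441 + 14939/210 = -1967671/210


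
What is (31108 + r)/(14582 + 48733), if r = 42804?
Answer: 73912/63315 ≈ 1.1674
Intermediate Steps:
(31108 + r)/(14582 + 48733) = (31108 + 42804)/(14582 + 48733) = 73912/63315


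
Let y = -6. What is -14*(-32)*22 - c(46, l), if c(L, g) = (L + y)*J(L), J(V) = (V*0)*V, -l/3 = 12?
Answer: 9856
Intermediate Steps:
l = -36 (l = -3*12 = -36)
J(V) = 0 (J(V) = 0*V = 0)
c(L, g) = 0 (c(L, g) = (L - 6)*0 = (-6 + L)*0 = 0)
-14*(-32)*22 - c(46, l) = -14*(-32)*22 - 1*0 = 448*22 + 0 = 9856 + 0 = 9856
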